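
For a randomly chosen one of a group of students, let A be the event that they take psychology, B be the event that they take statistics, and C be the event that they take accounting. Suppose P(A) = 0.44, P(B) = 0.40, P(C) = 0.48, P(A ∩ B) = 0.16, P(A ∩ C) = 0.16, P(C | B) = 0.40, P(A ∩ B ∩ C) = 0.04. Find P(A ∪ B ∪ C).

0.88

P(B ∩ C) = P(B)·P(C|B) = 0.40 × 0.40 = 0.16
P(A ∪ B ∪ C) = 0.44 + 0.40 + 0.48 − 0.16 − 0.16 − 0.16 + 0.04 = 0.88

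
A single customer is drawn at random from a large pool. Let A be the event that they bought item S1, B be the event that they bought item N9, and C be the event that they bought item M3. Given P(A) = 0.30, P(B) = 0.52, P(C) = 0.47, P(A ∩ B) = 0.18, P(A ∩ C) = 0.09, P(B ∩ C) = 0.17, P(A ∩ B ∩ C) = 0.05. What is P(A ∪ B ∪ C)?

P(A ∪ B ∪ C) = 0.30 + 0.52 + 0.47 − 0.18 − 0.09 − 0.17 + 0.05 = 0.90

0.90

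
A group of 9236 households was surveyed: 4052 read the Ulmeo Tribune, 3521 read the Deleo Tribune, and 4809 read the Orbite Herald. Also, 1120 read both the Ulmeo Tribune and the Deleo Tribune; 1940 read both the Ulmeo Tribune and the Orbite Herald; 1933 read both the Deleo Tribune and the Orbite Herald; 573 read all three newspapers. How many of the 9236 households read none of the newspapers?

1274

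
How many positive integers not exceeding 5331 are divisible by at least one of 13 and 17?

Apply inclusion-exclusion:
⌊5331/13⌋ + ⌊5331/17⌋ − ⌊5331/221⌋ = 410 + 313 − 24 = 699

699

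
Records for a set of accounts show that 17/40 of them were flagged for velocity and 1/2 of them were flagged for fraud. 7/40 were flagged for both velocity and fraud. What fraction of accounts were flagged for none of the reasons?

1/4

Inclusion–exclusion gives
P(union) = 17/40 + 1/2 − 7/40 = 3/4
P(none) = 1 − 3/4 = 1/4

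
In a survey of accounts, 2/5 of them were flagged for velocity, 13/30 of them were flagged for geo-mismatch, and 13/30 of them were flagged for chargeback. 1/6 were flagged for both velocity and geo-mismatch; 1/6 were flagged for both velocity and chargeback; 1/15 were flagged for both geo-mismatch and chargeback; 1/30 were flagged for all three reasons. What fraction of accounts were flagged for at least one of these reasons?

9/10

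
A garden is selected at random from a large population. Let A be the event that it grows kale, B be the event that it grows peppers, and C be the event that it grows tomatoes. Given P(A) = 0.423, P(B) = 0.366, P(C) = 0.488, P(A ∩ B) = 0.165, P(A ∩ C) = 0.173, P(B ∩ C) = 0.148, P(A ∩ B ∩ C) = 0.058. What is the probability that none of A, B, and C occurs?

0.151

Inclusion–exclusion gives
P(A ∪ B ∪ C) = 0.423 + 0.366 + 0.488 − 0.165 − 0.173 − 0.148 + 0.058 = 0.849
P(none) = 1 − 0.849 = 0.151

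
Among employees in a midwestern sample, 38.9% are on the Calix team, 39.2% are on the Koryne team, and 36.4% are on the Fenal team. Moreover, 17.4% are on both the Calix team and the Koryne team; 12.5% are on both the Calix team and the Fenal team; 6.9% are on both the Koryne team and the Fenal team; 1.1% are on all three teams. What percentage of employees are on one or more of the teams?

78.8%

By inclusion-exclusion,
P(at least one) = 38.9 + 39.2 + 36.4 − 17.4 − 12.5 − 6.9 + 1.1 = 78.8%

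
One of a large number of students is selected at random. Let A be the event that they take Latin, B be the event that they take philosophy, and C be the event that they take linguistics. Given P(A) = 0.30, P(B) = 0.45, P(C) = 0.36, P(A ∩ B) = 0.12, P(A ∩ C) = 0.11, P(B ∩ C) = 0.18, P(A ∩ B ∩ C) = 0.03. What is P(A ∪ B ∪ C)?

0.73

Using inclusion–exclusion:
P(A ∪ B ∪ C) = 0.30 + 0.45 + 0.36 − 0.12 − 0.11 − 0.18 + 0.03 = 0.73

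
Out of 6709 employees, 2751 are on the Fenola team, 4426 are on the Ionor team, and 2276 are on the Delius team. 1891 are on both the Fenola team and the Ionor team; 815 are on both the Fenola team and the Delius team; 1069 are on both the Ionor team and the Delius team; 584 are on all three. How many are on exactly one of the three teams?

3655

Using the inclusion–exclusion count for exactly one event:
|exactly one| = 2751 + 4426 + 2276 − 2·1891 − 2·815 − 2·1069 + 3·584 = 3655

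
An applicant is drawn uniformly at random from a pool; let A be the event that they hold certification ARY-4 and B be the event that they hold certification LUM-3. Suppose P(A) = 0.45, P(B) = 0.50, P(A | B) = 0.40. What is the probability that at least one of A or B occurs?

0.75

P(A ∩ B) = P(B)·P(A|B) = 0.50 × 0.40 = 0.20
P(A ∪ B) = 0.45 + 0.50 − 0.20 = 0.75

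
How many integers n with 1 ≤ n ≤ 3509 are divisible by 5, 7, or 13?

1287

By inclusion-exclusion,
701 + 501 + 269 − 100 − 53 − 38 + 7 = 1287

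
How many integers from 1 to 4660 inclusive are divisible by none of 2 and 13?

2151

Using inclusion–exclusion:
2330 + 358 − 179 = 2509
4660 − 2509 = 2151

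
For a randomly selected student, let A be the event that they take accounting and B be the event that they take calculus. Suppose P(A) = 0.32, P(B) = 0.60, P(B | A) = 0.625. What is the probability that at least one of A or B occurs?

0.72

P(A ∩ B) = P(A)·P(B|A) = 0.32 × 0.625 = 0.20
By inclusion–exclusion:
P(A ∪ B) = 0.32 + 0.60 − 0.20 = 0.72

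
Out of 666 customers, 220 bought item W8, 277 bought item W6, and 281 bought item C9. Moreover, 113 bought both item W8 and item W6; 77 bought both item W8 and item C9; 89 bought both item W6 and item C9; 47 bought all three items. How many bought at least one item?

546

Apply inclusion-exclusion:
|union| = 220 + 277 + 281 − 113 − 77 − 89 + 47 = 546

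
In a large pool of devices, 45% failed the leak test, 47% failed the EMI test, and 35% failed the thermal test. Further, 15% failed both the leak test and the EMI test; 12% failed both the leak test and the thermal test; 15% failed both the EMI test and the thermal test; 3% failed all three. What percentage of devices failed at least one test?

88%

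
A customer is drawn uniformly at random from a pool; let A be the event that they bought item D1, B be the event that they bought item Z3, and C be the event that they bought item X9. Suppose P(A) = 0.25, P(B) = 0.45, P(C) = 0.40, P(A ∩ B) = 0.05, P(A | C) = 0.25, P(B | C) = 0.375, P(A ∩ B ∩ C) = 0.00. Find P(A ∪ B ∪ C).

P(A ∩ C) = P(C)·P(A|C) = 0.40 × 0.25 = 0.10
P(B ∩ C) = P(C)·P(B|C) = 0.40 × 0.375 = 0.15
Inclusion–exclusion gives
P(A ∪ B ∪ C) = 0.25 + 0.45 + 0.40 − 0.05 − 0.10 − 0.15 + 0.00 = 0.80

0.80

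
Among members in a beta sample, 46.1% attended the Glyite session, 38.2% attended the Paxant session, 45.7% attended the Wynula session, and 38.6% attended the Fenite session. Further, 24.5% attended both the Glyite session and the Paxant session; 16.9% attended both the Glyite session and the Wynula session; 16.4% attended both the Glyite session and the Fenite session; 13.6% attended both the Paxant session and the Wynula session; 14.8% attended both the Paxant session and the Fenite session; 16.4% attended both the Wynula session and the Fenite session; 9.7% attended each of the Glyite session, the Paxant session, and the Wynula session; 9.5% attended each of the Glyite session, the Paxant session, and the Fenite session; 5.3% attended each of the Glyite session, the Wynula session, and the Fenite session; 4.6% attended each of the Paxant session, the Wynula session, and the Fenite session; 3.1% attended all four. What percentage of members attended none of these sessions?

P(≥1) = 46.1 + 38.2 + 45.7 + 38.6 − 24.5 − 16.9 − 16.4 − 13.6 − 14.8 − 16.4 + 9.7 + 9.5 + 5.3 + 4.6 − 3.1 = 92.0%
P(none) = 100% − 92.0% = 8.0%

8.0%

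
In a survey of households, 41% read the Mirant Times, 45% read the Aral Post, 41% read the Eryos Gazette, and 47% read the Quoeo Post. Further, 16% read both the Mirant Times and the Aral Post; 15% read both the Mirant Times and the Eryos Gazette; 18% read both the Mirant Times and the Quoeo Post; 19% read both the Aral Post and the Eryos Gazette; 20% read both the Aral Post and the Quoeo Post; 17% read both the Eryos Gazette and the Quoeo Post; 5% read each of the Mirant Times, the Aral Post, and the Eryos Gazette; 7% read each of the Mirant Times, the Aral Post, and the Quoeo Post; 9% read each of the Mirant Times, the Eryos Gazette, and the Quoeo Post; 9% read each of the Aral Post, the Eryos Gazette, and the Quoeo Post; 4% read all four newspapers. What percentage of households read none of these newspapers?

5%

Inclusion–exclusion gives
P(union) = 41 + 45 + 41 + 47 − 16 − 15 − 18 − 19 − 20 − 17 + 5 + 7 + 9 + 9 − 4 = 95%
P(none) = 100% − 95% = 5%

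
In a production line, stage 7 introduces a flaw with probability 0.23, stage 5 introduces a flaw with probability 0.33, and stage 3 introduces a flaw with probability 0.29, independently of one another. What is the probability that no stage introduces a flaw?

0.366289

P(none) = (1 − 0.23) × (1 − 0.33) × (1 − 0.29) = 0.77 × 0.67 × 0.71 = 0.366289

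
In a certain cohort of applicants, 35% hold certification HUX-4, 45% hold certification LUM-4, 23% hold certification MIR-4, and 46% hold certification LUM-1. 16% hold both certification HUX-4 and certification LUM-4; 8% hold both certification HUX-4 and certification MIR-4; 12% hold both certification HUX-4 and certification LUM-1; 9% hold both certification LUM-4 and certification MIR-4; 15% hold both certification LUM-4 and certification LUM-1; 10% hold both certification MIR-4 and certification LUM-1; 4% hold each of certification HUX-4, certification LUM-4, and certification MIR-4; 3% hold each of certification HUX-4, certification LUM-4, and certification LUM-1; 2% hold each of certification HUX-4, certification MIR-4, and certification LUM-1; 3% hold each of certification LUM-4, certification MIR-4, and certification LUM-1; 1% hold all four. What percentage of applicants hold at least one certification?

Inclusion–exclusion gives
P(at least one) = 35 + 45 + 23 + 46 − 16 − 8 − 12 − 9 − 15 − 10 + 4 + 3 + 2 + 3 − 1 = 90%

90%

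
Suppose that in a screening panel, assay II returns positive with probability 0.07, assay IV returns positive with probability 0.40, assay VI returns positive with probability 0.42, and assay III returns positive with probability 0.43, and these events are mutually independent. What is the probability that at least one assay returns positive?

0.8155252

P(none) = (1 − 0.07) × (1 − 0.40) × (1 − 0.42) × (1 − 0.43) = 0.93 × 0.60 × 0.58 × 0.57 = 0.1844748
P(at least one) = 1 − 0.1844748 = 0.8155252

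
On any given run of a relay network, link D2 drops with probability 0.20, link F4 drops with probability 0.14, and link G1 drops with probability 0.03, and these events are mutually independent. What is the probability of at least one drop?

0.33264

P(none) = (1 − 0.20) × (1 − 0.14) × (1 − 0.03) = 0.80 × 0.86 × 0.97 = 0.66736
P(at least one) = 1 − 0.66736 = 0.33264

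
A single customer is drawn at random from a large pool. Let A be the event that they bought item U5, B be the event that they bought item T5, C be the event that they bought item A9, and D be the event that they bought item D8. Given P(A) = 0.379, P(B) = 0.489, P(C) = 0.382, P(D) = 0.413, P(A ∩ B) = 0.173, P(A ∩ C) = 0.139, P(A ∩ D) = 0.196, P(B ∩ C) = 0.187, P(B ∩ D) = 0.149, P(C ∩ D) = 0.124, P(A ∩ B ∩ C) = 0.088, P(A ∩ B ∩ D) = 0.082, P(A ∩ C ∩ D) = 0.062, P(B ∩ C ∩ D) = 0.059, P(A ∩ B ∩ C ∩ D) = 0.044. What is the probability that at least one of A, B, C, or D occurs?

0.942

P(A ∪ B ∪ C ∪ D) = 0.379 + 0.489 + 0.382 + 0.413 − 0.173 − 0.139 − 0.196 − 0.187 − 0.149 − 0.124 + 0.088 + 0.082 + 0.062 + 0.059 − 0.044 = 0.942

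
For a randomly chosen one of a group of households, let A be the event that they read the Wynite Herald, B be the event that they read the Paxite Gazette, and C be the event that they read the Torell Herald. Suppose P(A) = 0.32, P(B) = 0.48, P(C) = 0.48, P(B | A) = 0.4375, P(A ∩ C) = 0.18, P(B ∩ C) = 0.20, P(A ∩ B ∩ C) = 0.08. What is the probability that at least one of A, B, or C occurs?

0.84

P(A ∩ B) = P(A)·P(B|A) = 0.32 × 0.4375 = 0.14
P(A ∪ B ∪ C) = 0.32 + 0.48 + 0.48 − 0.14 − 0.18 − 0.20 + 0.08 = 0.84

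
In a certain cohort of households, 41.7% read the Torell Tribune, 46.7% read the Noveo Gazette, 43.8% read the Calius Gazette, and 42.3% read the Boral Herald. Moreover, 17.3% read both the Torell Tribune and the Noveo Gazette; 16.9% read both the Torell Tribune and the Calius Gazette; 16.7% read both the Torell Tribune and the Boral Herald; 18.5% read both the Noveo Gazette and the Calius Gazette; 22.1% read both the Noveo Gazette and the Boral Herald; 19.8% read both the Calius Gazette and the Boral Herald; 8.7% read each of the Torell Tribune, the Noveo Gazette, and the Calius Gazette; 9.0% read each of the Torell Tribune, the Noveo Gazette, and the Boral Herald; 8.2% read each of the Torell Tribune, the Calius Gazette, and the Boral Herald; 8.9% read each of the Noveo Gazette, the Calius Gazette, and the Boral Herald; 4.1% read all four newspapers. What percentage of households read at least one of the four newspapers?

P(at least one) = 41.7 + 46.7 + 43.8 + 42.3 − 17.3 − 16.9 − 16.7 − 18.5 − 22.1 − 19.8 + 8.7 + 9.0 + 8.2 + 8.9 − 4.1 = 93.9%

93.9%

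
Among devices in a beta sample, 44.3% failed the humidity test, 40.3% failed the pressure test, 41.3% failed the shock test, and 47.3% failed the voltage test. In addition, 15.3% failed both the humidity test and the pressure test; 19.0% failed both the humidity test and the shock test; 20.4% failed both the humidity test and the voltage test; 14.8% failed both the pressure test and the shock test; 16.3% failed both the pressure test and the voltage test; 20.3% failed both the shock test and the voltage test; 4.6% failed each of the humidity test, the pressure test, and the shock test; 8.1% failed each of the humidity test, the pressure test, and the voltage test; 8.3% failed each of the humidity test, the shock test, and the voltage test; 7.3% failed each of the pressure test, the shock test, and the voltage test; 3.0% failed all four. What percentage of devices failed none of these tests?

P(≥1) = 44.3 + 40.3 + 41.3 + 47.3 − 15.3 − 19.0 − 20.4 − 14.8 − 16.3 − 20.3 + 4.6 + 8.1 + 8.3 + 7.3 − 3.0 = 92.4%
P(none) = 100% − 92.4% = 7.6%

7.6%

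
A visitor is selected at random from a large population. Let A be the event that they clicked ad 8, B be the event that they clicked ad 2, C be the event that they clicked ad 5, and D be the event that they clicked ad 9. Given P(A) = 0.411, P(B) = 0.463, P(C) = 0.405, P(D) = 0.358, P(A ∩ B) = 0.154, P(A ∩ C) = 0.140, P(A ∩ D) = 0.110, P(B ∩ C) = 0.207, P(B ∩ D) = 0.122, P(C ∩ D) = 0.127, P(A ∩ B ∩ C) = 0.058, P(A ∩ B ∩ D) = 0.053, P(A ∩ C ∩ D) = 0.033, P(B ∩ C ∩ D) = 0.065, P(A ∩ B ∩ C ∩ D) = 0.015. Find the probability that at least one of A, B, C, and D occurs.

P(A ∪ B ∪ C ∪ D) = 0.411 + 0.463 + 0.405 + 0.358 − 0.154 − 0.140 − 0.110 − 0.207 − 0.122 − 0.127 + 0.058 + 0.053 + 0.033 + 0.065 − 0.015 = 0.971

0.971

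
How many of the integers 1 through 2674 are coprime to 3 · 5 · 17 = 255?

1343

Using inclusion–exclusion:
floor(2674/3) + floor(2674/5) + floor(2674/17) − floor(2674/15) − floor(2674/51) − floor(2674/85) + floor(2674/255) = 891 + 534 + 157 − 178 − 52 − 31 + 10 = 1331
2674 − 1331 = 1343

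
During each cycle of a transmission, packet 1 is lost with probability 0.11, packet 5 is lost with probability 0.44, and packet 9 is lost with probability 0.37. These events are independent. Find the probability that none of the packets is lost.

0.313992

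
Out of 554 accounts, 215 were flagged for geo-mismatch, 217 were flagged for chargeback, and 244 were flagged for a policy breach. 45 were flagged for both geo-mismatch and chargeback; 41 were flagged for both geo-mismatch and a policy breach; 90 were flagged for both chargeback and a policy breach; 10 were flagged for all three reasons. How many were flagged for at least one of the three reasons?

Using inclusion–exclusion:
|at least one| = 215 + 217 + 244 − 45 − 41 − 90 + 10 = 510

510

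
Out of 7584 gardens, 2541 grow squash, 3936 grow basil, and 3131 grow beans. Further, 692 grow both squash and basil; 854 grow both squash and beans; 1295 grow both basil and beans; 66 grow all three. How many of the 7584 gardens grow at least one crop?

Using inclusion–exclusion:
|at least one| = 2541 + 3936 + 3131 − 692 − 854 − 1295 + 66 = 6833

6833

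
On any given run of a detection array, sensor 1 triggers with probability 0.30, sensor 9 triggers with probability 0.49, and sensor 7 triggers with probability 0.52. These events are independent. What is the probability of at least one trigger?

P(none) = (1 − 0.30) × (1 − 0.49) × (1 − 0.52) = 0.70 × 0.51 × 0.48 = 0.17136
P(at least one) = 1 − 0.17136 = 0.82864

0.82864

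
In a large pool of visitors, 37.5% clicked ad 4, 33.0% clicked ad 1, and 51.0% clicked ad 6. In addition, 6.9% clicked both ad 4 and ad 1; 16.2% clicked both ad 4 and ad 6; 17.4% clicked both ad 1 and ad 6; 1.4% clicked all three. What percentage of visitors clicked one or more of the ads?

By inclusion–exclusion:
P(≥1) = 37.5 + 33.0 + 51.0 − 6.9 − 16.2 − 17.4 + 1.4 = 82.4%

82.4%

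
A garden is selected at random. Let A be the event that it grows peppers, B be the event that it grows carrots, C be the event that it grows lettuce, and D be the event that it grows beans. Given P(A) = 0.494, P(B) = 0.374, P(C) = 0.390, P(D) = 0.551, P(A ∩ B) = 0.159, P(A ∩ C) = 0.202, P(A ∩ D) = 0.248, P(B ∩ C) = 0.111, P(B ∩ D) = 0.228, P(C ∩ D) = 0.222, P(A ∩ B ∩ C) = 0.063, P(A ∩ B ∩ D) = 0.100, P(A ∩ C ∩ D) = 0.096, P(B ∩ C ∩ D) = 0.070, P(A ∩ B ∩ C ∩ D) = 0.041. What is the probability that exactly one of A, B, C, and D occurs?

P(exactly one) = 0.494 + 0.374 + 0.390 + 0.551 − 2·0.159 − 2·0.202 − 2·0.248 − 2·0.111 − 2·0.228 − 2·0.222 + 3·0.063 + 3·0.100 + 3·0.096 + 3·0.070 − 4·0.041 = 0.292

0.292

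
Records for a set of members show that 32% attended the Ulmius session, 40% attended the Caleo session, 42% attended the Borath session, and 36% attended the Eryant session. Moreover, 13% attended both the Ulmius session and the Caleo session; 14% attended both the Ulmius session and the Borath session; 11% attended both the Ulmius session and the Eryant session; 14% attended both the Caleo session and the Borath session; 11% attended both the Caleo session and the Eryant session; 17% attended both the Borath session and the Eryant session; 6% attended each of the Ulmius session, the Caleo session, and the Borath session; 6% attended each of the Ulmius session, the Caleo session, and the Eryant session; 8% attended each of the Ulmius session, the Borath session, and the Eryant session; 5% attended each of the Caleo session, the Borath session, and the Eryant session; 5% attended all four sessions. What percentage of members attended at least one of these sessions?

90%

P(≥1) = 32 + 40 + 42 + 36 − 13 − 14 − 11 − 14 − 11 − 17 + 6 + 6 + 8 + 5 − 5 = 90%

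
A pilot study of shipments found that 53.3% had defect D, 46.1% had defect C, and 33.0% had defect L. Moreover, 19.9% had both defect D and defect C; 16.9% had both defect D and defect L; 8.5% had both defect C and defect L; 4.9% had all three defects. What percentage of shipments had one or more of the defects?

Using inclusion–exclusion:
P(at least one) = 53.3 + 46.1 + 33.0 − 19.9 − 16.9 − 8.5 + 4.9 = 92.0%

92.0%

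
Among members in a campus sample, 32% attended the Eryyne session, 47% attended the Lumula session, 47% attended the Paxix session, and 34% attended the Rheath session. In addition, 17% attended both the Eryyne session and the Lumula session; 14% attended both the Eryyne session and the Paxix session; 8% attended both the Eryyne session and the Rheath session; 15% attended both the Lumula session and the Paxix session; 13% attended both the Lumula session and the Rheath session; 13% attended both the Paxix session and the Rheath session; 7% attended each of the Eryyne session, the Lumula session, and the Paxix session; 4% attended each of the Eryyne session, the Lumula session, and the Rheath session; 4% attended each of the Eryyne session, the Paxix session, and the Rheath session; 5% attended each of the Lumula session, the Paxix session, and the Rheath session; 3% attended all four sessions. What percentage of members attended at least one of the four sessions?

P(union) = 32 + 47 + 47 + 34 − 17 − 14 − 8 − 15 − 13 − 13 + 7 + 4 + 4 + 5 − 3 = 97%

97%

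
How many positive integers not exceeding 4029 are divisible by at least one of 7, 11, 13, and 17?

1301

Using inclusion–exclusion:
⌊4029/7⌋ + ⌊4029/11⌋ + ⌊4029/13⌋ + ⌊4029/17⌋ − ⌊4029/77⌋ − ⌊4029/91⌋ − ⌊4029/119⌋ − ⌊4029/143⌋ − ⌊4029/187⌋ − ⌊4029/221⌋ + ⌊4029/1001⌋ + ⌊4029/1309⌋ + ⌊4029/1547⌋ + ⌊4029/2431⌋ − ⌊4029/17017⌋ = 575 + 366 + 309 + 237 − 52 − 44 − 33 − 28 − 21 − 18 + 4 + 3 + 2 + 1 − 0 = 1301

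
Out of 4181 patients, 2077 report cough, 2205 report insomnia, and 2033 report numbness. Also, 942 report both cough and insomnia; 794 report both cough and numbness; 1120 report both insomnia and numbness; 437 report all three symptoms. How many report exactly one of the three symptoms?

By inclusion–exclusion (exactly-one form):
|exactly one| = 2077 + 2205 + 2033 − 2·942 − 2·794 − 2·1120 + 3·437 = 1914

1914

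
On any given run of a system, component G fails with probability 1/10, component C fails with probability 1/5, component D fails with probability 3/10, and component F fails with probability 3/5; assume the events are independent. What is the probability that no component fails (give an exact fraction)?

P(none) = (1 − 1/10) × (1 − 1/5) × (1 − 3/10) × (1 − 3/5) = 9/10 × 4/5 × 7/10 × 2/5 = 126/625

126/625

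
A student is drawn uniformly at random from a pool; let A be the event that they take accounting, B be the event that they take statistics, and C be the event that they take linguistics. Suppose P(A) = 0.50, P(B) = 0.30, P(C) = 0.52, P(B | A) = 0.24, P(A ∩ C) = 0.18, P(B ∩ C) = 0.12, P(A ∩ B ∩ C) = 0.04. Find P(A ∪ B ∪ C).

0.94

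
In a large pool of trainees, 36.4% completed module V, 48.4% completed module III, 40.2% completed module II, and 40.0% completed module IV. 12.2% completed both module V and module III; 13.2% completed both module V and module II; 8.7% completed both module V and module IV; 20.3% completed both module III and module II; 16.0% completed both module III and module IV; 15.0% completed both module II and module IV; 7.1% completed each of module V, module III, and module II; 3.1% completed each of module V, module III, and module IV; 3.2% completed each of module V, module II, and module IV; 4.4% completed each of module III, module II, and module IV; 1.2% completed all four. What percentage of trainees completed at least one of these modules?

96.2%

Apply inclusion-exclusion:
P(≥1) = 36.4 + 48.4 + 40.2 + 40.0 − 12.2 − 13.2 − 8.7 − 20.3 − 16.0 − 15.0 + 7.1 + 3.1 + 3.2 + 4.4 − 1.2 = 96.2%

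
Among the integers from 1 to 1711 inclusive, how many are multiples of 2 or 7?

977

855 + 244 − 122 = 977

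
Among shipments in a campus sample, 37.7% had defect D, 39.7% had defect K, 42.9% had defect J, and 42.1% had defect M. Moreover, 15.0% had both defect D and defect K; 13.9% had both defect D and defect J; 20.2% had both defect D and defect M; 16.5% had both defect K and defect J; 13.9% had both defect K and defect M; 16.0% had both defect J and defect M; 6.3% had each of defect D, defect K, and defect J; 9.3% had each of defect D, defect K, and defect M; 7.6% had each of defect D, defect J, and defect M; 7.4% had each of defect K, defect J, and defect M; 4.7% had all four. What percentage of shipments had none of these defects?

7.2%

P(union) = 37.7 + 39.7 + 42.9 + 42.1 − 15.0 − 13.9 − 20.2 − 16.5 − 13.9 − 16.0 + 6.3 + 9.3 + 7.6 + 7.4 − 4.7 = 92.8%
P(none) = 100% − 92.8% = 7.2%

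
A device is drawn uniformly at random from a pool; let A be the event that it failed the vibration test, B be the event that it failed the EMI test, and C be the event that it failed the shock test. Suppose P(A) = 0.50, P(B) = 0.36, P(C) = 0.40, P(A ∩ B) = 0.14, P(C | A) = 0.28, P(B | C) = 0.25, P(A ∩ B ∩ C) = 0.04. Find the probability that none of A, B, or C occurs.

P(A ∩ C) = P(A)·P(C|A) = 0.50 × 0.28 = 0.14
P(B ∩ C) = P(C)·P(B|C) = 0.40 × 0.25 = 0.10
Apply inclusion-exclusion:
P(A ∪ B ∪ C) = 0.50 + 0.36 + 0.40 − 0.14 − 0.14 − 0.10 + 0.04 = 0.92
P(none) = 1 − 0.92 = 0.08

0.08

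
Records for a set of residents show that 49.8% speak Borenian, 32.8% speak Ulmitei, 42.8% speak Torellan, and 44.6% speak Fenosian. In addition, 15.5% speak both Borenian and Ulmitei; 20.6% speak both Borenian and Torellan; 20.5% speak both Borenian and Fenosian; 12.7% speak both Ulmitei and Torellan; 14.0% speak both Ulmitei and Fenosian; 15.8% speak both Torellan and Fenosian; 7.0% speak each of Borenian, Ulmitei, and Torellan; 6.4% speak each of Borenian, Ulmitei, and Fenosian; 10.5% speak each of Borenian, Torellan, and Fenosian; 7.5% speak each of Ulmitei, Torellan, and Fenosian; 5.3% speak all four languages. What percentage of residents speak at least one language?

97.0%

P(≥1) = 49.8 + 32.8 + 42.8 + 44.6 − 15.5 − 20.6 − 20.5 − 12.7 − 14.0 − 15.8 + 7.0 + 6.4 + 10.5 + 7.5 − 5.3 = 97.0%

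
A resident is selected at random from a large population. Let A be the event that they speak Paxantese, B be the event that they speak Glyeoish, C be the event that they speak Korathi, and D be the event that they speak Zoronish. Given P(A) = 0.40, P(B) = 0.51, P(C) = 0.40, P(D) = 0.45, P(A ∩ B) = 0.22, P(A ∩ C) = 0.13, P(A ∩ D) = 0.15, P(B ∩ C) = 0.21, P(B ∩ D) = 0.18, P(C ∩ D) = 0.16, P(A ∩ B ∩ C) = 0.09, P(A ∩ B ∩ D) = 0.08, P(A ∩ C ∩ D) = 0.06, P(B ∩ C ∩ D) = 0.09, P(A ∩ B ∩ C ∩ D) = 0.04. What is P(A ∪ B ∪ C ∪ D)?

0.99

P(A ∪ B ∪ C ∪ D) = 0.40 + 0.51 + 0.40 + 0.45 − 0.22 − 0.13 − 0.15 − 0.21 − 0.18 − 0.16 + 0.09 + 0.08 + 0.06 + 0.09 − 0.04 = 0.99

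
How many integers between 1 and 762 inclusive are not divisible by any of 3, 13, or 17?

254 + 58 + 44 − 19 − 14 − 3 + 1 = 321
762 − 321 = 441

441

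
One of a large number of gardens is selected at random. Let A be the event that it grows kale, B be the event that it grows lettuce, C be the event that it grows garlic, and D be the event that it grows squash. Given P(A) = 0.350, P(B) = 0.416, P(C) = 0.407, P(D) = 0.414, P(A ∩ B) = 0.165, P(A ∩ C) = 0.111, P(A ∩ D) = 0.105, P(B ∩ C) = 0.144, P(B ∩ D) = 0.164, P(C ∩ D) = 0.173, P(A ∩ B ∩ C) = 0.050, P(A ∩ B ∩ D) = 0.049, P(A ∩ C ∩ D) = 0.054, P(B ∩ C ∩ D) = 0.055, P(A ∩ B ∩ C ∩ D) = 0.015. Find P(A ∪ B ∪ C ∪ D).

0.918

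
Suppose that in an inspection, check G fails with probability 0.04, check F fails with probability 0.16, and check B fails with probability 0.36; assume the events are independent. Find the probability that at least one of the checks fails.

0.483904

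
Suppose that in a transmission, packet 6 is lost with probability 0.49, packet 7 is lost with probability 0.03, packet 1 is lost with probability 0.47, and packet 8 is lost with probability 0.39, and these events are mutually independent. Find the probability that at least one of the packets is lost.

0.84006349

P(none) = (1 − 0.49) × (1 − 0.03) × (1 − 0.47) × (1 − 0.39) = 0.51 × 0.97 × 0.53 × 0.61 = 0.15993651
P(at least one) = 1 − 0.15993651 = 0.84006349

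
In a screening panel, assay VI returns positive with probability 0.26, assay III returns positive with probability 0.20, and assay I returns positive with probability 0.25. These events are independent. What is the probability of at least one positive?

P(none) = (1 − 0.26) × (1 − 0.20) × (1 − 0.25) = 0.74 × 0.80 × 0.75 = 0.444
P(at least one) = 1 − 0.444 = 0.556

0.556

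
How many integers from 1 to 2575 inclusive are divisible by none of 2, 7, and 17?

1039

1287 + 367 + 151 − 183 − 75 − 21 + 10 = 1536
2575 − 1536 = 1039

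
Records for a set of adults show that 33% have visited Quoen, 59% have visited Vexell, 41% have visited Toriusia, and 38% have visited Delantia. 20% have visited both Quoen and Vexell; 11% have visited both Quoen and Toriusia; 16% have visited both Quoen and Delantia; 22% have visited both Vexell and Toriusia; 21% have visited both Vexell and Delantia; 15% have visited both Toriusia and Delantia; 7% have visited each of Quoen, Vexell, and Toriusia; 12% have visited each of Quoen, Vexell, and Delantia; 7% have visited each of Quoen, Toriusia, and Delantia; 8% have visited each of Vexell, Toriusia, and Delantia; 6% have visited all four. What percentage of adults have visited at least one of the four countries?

P(≥1) = 33 + 59 + 41 + 38 − 20 − 11 − 16 − 22 − 21 − 15 + 7 + 12 + 7 + 8 − 6 = 94%

94%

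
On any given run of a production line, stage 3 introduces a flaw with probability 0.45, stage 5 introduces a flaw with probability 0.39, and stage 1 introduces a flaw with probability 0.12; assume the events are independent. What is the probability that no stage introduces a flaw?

0.29524

P(none) = (1 − 0.45) × (1 − 0.39) × (1 − 0.12) = 0.55 × 0.61 × 0.88 = 0.29524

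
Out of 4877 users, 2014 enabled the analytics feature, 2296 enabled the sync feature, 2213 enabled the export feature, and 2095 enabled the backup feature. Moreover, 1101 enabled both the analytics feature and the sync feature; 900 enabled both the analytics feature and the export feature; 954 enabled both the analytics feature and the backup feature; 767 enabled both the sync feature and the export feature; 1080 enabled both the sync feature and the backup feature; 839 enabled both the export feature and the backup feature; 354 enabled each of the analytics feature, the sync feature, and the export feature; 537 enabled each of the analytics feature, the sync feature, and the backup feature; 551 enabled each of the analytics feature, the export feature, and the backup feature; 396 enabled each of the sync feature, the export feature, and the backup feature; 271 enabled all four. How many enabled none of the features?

333

By inclusion-exclusion,
|union| = 2014 + 2296 + 2213 + 2095 − 1101 − 900 − 954 − 767 − 1080 − 839 + 354 + 537 + 551 + 396 − 271 = 4544
None: 4877 − 4544 = 333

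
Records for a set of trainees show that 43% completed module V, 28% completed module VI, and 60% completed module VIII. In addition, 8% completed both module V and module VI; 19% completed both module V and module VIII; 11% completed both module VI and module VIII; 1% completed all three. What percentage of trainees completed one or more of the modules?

94%

By inclusion-exclusion,
P(union) = 43 + 28 + 60 − 8 − 19 − 11 + 1 = 94%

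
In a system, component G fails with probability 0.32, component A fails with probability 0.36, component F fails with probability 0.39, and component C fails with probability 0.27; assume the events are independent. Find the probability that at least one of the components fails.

P(none) = (1 − 0.32) × (1 − 0.36) × (1 − 0.39) × (1 − 0.27) = 0.68 × 0.64 × 0.61 × 0.73 = 0.19379456
P(at least one) = 1 − 0.19379456 = 0.80620544

0.80620544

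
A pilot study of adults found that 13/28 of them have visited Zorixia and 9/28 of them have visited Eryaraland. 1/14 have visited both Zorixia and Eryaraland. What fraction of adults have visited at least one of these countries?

5/7

Inclusion–exclusion gives
P(at least one) = 13/28 + 9/28 − 1/14 = 5/7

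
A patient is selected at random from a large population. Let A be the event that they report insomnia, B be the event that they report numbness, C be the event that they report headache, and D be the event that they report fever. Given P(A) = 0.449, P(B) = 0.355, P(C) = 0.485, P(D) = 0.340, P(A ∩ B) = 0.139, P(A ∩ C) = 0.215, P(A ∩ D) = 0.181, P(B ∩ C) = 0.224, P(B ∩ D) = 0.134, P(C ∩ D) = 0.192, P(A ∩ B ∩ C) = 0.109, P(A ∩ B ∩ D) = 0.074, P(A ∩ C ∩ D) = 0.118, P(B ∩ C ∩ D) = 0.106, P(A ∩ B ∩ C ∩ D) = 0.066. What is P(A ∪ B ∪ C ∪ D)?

0.885

P(A ∪ B ∪ C ∪ D) = 0.449 + 0.355 + 0.485 + 0.340 − 0.139 − 0.215 − 0.181 − 0.224 − 0.134 − 0.192 + 0.109 + 0.074 + 0.118 + 0.106 − 0.066 = 0.885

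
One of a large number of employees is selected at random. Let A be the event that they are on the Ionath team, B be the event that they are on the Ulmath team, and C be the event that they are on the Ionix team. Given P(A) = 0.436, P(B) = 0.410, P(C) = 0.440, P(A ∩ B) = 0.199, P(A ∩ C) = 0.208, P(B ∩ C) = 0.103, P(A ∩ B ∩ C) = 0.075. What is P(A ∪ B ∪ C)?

0.851

P(A ∪ B ∪ C) = 0.436 + 0.410 + 0.440 − 0.199 − 0.208 − 0.103 + 0.075 = 0.851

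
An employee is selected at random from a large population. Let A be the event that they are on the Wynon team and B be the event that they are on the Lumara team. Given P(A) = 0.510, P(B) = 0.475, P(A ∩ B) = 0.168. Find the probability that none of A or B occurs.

P(A ∪ B) = 0.510 + 0.475 − 0.168 = 0.817
P(none) = 1 − 0.817 = 0.183

0.183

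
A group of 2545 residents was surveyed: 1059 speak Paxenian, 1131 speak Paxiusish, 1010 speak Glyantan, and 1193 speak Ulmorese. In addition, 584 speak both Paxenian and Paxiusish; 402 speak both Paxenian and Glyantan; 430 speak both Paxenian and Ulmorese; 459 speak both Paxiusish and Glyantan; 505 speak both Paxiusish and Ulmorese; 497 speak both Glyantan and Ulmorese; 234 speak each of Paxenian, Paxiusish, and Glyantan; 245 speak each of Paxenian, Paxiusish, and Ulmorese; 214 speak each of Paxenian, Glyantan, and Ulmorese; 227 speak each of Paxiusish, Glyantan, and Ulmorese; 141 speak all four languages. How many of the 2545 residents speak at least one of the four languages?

|union| = 1059 + 1131 + 1010 + 1193 − 584 − 402 − 430 − 459 − 505 − 497 + 234 + 245 + 214 + 227 − 141 = 2295

2295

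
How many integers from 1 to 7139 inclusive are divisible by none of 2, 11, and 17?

⌊7139/2⌋ + ⌊7139/11⌋ + ⌊7139/17⌋ − ⌊7139/22⌋ − ⌊7139/34⌋ − ⌊7139/187⌋ + ⌊7139/374⌋ = 3569 + 649 + 419 − 324 − 209 − 38 + 19 = 4085
7139 − 4085 = 3054

3054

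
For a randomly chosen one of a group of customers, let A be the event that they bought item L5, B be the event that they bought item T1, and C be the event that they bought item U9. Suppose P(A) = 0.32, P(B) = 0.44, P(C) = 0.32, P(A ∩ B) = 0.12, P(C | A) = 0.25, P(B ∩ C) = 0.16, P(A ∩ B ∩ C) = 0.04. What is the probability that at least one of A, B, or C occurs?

P(A ∩ C) = P(A)·P(C|A) = 0.32 × 0.25 = 0.08
P(A ∪ B ∪ C) = 0.32 + 0.44 + 0.32 − 0.12 − 0.08 − 0.16 + 0.04 = 0.76

0.76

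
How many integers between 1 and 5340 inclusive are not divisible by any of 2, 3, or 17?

1675

2670 + 1780 + 314 − 890 − 157 − 104 + 52 = 3665
5340 − 3665 = 1675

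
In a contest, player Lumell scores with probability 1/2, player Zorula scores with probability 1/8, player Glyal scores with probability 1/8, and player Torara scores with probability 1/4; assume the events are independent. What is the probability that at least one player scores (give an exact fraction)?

365/512

P(none) = (1 − 1/2) × (1 − 1/8) × (1 − 1/8) × (1 − 1/4) = 1/2 × 7/8 × 7/8 × 3/4 = 147/512
P(at least one) = 1 − 147/512 = 365/512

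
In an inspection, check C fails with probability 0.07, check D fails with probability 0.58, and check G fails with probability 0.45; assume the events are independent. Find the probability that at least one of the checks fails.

Since the events are independent, P(none) is the product of the individual non-occurrence probabilities.
P(none) = (1 − 0.07) × (1 − 0.58) × (1 − 0.45) = 0.93 × 0.42 × 0.55 = 0.21483
P(at least one) = 1 − 0.21483 = 0.78517

0.78517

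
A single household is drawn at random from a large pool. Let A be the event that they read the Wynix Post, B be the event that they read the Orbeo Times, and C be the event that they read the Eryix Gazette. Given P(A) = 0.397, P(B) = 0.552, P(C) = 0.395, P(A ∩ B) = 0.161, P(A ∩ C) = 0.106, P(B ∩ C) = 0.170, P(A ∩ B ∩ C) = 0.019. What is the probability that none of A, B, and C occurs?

0.074

By inclusion–exclusion:
P(A ∪ B ∪ C) = 0.397 + 0.552 + 0.395 − 0.161 − 0.106 − 0.170 + 0.019 = 0.926
P(none) = 1 − 0.926 = 0.074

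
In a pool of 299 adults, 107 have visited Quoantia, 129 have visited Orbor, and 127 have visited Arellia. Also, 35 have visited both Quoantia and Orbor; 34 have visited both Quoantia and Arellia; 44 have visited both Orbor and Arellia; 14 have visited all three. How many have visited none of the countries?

35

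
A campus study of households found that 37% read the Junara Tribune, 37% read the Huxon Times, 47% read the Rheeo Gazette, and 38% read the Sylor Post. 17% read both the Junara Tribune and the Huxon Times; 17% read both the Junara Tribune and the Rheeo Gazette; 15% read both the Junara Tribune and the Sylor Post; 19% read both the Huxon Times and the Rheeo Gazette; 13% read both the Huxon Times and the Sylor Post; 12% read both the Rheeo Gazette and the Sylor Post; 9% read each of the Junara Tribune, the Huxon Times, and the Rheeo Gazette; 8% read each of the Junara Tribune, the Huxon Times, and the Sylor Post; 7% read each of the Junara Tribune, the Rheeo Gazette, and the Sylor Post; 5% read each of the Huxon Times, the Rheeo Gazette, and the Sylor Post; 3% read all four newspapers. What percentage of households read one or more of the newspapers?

Apply inclusion-exclusion:
P(union) = 37 + 37 + 47 + 38 − 17 − 17 − 15 − 19 − 13 − 12 + 9 + 8 + 7 + 5 − 3 = 92%

92%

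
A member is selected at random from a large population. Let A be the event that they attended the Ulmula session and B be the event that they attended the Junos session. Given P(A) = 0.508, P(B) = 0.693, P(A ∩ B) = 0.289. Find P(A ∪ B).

0.912

Using inclusion–exclusion:
P(A ∪ B) = 0.508 + 0.693 − 0.289 = 0.912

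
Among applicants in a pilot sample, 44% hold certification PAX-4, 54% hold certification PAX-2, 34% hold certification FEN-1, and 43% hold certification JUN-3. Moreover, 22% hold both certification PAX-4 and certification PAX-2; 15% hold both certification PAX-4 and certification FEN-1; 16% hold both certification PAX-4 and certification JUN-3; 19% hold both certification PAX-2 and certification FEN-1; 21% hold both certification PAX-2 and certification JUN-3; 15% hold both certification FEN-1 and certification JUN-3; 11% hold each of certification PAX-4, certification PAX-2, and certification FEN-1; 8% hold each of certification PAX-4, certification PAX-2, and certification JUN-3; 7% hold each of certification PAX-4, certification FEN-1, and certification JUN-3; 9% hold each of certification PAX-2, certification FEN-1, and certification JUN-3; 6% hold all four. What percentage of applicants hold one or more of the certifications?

96%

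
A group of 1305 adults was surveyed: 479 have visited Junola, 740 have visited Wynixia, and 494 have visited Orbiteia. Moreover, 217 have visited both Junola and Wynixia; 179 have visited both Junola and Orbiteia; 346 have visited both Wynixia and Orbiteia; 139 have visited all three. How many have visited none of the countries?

|at least one| = 479 + 740 + 494 − 217 − 179 − 346 + 139 = 1110
None: 1305 − 1110 = 195

195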